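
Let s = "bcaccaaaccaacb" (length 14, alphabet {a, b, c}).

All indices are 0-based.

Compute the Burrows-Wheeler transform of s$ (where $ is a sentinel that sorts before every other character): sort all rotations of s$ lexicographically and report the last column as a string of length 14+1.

bccaacac$ccbaaa

rank  rotation         last
    0  $bcaccaaaccaacb  b
    1  aaaccaacb$bcacc  c
    2  aacb$bcaccaaacc  c
    3  aaccaacb$bcacca  a
    4  acb$bcaccaaacca  a
    5  accaaaccaacb$bc  c
    6  accaacb$bcaccaa  a
    7  b$bcaccaaaccaac  c
    8  bcaccaaaccaacb$  $
    9  caaaccaacb$bcac  c
   10  caacb$bcaccaaac  c
   11  caccaaaccaacb$b  b
   12  cb$bcaccaaaccaa  a
   13  ccaaaccaacb$bca  a
   14  ccaacb$bcaccaaa  a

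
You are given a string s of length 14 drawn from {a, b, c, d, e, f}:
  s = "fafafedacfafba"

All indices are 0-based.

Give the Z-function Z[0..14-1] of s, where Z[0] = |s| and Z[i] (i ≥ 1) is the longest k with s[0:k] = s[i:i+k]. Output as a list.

Z[0]=14
i=1: fresh scan; Z[1]=0
i=2: fresh scan; Z[2]=3 grow→box=[2,5)
i=3: min(r-i=2, Z[1]=0)=0; Z[3]=0
i=4: min(r-i=1, Z[2]=3)=1; Z[4]=1
i=5: fresh scan; Z[5]=0
i=6: fresh scan; Z[6]=0
i=7: fresh scan; Z[7]=0
i=8: fresh scan; Z[8]=0
i=9: fresh scan; Z[9]=3 grow→box=[9,12)
i=10: min(r-i=2, Z[1]=0)=0; Z[10]=0
i=11: min(r-i=1, Z[2]=3)=1; Z[11]=1
i=12: fresh scan; Z[12]=0
i=13: fresh scan; Z[13]=0

[14, 0, 3, 0, 1, 0, 0, 0, 0, 3, 0, 1, 0, 0]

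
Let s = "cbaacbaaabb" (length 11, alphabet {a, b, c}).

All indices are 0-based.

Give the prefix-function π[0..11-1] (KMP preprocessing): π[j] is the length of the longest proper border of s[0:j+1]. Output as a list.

[0, 0, 0, 0, 1, 2, 3, 4, 0, 0, 0]

π[0] = 0
j=1 s[j]='b': π[1]=0 (border '')
j=2 s[j]='a': π[2]=0 (border '')
j=3 s[j]='a': π[3]=0 (border '')
j=4 s[j]='c': π[4]=1 (border 'c')
j=5 s[j]='b': π[5]=2 (border 'cb')
j=6 s[j]='a': π[6]=3 (border 'cba')
j=7 s[j]='a': π[7]=4 (border 'cbaa')
j=8 s[j]='a': k: 4→0; π[8]=0 (border '')
j=9 s[j]='b': π[9]=0 (border '')
j=10 s[j]='b': π[10]=0 (border '')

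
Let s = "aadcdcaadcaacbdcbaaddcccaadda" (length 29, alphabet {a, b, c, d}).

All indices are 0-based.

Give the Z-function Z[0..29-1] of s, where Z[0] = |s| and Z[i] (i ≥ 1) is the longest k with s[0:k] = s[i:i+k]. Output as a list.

Z[0]=29
i=1: outside box; Z[1]=1 extend→box=[1,2)
i=2: outside box; Z[2]=0
i=3: outside box; Z[3]=0
i=4: outside box; Z[4]=0
i=5: outside box; Z[5]=0
i=6: outside box; Z[6]=4 extend→box=[6,10)
i=7: min(r-i=3, Z[1]=1)=1; Z[7]=1
i=8: min(r-i=2, Z[2]=0)=0; Z[8]=0
i=9: min(r-i=1, Z[3]=0)=0; Z[9]=0
i=10: outside box; Z[10]=2 extend→box=[10,12)
i=11: min(r-i=1, Z[1]=1)=1; Z[11]=1
i=12: outside box; Z[12]=0
i=13: outside box; Z[13]=0
i=14: outside box; Z[14]=0
i=15: outside box; Z[15]=0
i=16: outside box; Z[16]=0
i=17: outside box; Z[17]=3 extend→box=[17,20)
i=18: min(r-i=2, Z[1]=1)=1; Z[18]=1
i=19: min(r-i=1, Z[2]=0)=0; Z[19]=0
i=20: outside box; Z[20]=0
i=21: outside box; Z[21]=0
i=22: outside box; Z[22]=0
i=23: outside box; Z[23]=0
i=24: outside box; Z[24]=3 extend→box=[24,27)
i=25: min(r-i=2, Z[1]=1)=1; Z[25]=1
i=26: min(r-i=1, Z[2]=0)=0; Z[26]=0
i=27: outside box; Z[27]=0
i=28: outside box; Z[28]=1 extend→box=[28,29)

[29, 1, 0, 0, 0, 0, 4, 1, 0, 0, 2, 1, 0, 0, 0, 0, 0, 3, 1, 0, 0, 0, 0, 0, 3, 1, 0, 0, 1]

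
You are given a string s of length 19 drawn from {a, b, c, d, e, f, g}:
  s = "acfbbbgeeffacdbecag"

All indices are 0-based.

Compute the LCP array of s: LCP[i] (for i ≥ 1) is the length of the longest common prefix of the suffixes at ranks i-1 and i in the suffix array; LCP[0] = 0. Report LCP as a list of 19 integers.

[0, 2, 1, 0, 2, 1, 1, 0, 1, 1, 0, 0, 1, 1, 0, 1, 1, 0, 1]

rank→(start, suffix):
  0 → (11, 'acdbecag')
  1 → (0, 'acfbbbgeeffacdbecag')
  2 → (17, 'ag')
  3 → (3, 'bbbgeeffacdbecag')
  4 → (4, 'bbgeeffacdbecag')
  5 → (14, 'becag')
  6 → (5, 'bgeeffacdbecag')
  7 → (16, 'cag')
  8 → (12, 'cdbecag')
  9 → (1, 'cfbbbgeeffacdbecag')
  10 → (13, 'dbecag')
  11 → (15, 'ecag')
  12 → (7, 'eeffacdbecag')
  13 → (8, 'effacdbecag')
  14 → (10, 'facdbecag')
  15 → (2, 'fbbbgeeffacdbecag')
  16 → (9, 'ffacdbecag')
  17 → (18, 'g')
  18 → (6, 'geeffacdbecag')

SA = [11, 0, 17, 3, 4, 14, 5, 16, 12, 1, 13, 15, 7, 8, 10, 2, 9, 18, 6]
i: (SA[i-1],SA[i]) lcp shared
  1: (11,0) 2 'ac'
  2: (0,17) 1 'a'
  3: (17,3) 0 ''
  4: (3,4) 2 'bb'
  5: (4,14) 1 'b'
  6: (14,5) 1 'b'
  7: (5,16) 0 ''
  8: (16,12) 1 'c'
  9: (12,1) 1 'c'
  10: (1,13) 0 ''
  11: (13,15) 0 ''
  12: (15,7) 1 'e'
  13: (7,8) 1 'e'
  14: (8,10) 0 ''
  15: (10,2) 1 'f'
  16: (2,9) 1 'f'
  17: (9,18) 0 ''
  18: (18,6) 1 'g'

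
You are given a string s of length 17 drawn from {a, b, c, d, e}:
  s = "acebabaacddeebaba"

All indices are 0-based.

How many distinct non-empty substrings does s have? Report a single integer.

rank→(start, suffix):
  0 → (16, 'a')
  1 → (6, 'aacddeebaba')
  2 → (14, 'aba')
  3 → (4, 'abaacddeebaba')
  4 → (7, 'acddeebaba')
  5 → (0, 'acebabaacddeebaba')
  6 → (15, 'ba')
  7 → (5, 'baacddeebaba')
  8 → (13, 'baba')
  9 → (3, 'babaacddeebaba')
  10 → (8, 'cddeebaba')
  11 → (1, 'cebabaacddeebaba')
  12 → (9, 'ddeebaba')
  13 → (10, 'deebaba')
  14 → (12, 'ebaba')
  15 → (2, 'ebabaacddeebaba')
  16 → (11, 'eebaba')

SA = [16, 6, 14, 4, 7, 0, 15, 5, 13, 3, 8, 1, 9, 10, 12, 2, 11]
i: (SA[i-1],SA[i]) lcp shared
  1: (16,6) 1 'a'
  2: (6,14) 1 'a'
  3: (14,4) 3 'aba'
  4: (4,7) 1 'a'
  5: (7,0) 2 'ac'
  6: (0,15) 0 ''
  7: (15,5) 2 'ba'
  8: (5,13) 2 'ba'
  9: (13,3) 4 'baba'
  10: (3,8) 0 ''
  11: (8,1) 1 'c'
  12: (1,9) 0 ''
  13: (9,10) 1 'd'
  14: (10,12) 0 ''
  15: (12,2) 5 'ebaba'
  16: (2,11) 1 'e'

n(n+1)/2 = 17·18/2 = 153
Σ LCP = 0 + 1 + 1 + 3 + 1 + 2 + 0 + 2 + 2 + 4 + 0 + 1 + 0 + 1 + 0 + 5 + 1 = 24
distinct = 153 − 24 = 129

129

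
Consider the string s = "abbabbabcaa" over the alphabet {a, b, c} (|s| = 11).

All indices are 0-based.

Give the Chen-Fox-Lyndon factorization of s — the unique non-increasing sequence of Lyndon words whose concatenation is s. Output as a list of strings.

emit factor 1: 'abbabbabc' (i=0, period=9)
emit factor 2: 'a' (i=9, period=1)
emit factor 3: 'a' (i=10, period=1)

["abbabbabc", "a", "a"]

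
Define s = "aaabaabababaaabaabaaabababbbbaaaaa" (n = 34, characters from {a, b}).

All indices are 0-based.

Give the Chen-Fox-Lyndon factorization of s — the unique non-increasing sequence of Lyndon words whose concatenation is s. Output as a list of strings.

emit factor 1: 'aaabaababab' (i=0, period=11)
emit factor 2: 'aaabaabaaabababbbb' (i=11, period=18)
emit factor 3: 'a' (i=29, period=1)
emit factor 4: 'a' (i=30, period=1)
emit factor 5: 'a' (i=31, period=1)
emit factor 6: 'a' (i=32, period=1)
emit factor 7: 'a' (i=33, period=1)

["aaabaababab", "aaabaabaaabababbbb", "a", "a", "a", "a", "a"]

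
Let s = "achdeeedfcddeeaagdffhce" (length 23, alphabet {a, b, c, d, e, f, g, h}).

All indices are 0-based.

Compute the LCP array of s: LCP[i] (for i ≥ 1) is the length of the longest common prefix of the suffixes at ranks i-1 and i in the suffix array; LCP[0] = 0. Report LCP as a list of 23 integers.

[0, 1, 1, 0, 1, 1, 0, 1, 3, 1, 2, 0, 1, 1, 1, 2, 2, 0, 1, 1, 0, 0, 1]

rank | idx | suffix
   0 |  14 | aagdffhce
   1 |   0 | achdeeedfcddeeaagdffhce
   2 |  15 | agdffhce
   3 |   9 | cddeeaagdffhce
   4 |  21 | ce
   5 |   1 | chdeeedfcddeeaagdffhce
   6 |  10 | ddeeaagdffhce
   7 |  11 | deeaagdffhce
   8 |   3 | deeedfcddeeaagdffhce
   9 |   7 | dfcddeeaagdffhce
  10 |  17 | dffhce
  11 |  22 | e
  12 |  13 | eaagdffhce
  13 |   6 | edfcddeeaagdffhce
  14 |  12 | eeaagdffhce
  15 |   5 | eedfcddeeaagdffhce
  16 |   4 | eeedfcddeeaagdffhce
  17 |   8 | fcddeeaagdffhce
  18 |  18 | ffhce
  19 |  19 | fhce
  20 |  16 | gdffhce
  21 |  20 | hce
  22 |   2 | hdeeedfcddeeaagdffhce

SA = [14, 0, 15, 9, 21, 1, 10, 11, 3, 7, 17, 22, 13, 6, 12, 5, 4, 8, 18, 19, 16, 20, 2]
rank  pair      lcp
   1  s[14:],s[0:]  1  'a'
   2  s[0:],s[15:]  1  'a'
   3  s[15:],s[9:]  0  ''
   4  s[9:],s[21:]  1  'c'
   5  s[21:],s[1:]  1  'c'
   6  s[1:],s[10:]  0  ''
   7  s[10:],s[11:]  1  'd'
   8  s[11:],s[3:]  3  'dee'
   9  s[3:],s[7:]  1  'd'
  10  s[7:],s[17:]  2  'df'
  11  s[17:],s[22:]  0  ''
  12  s[22:],s[13:]  1  'e'
  13  s[13:],s[6:]  1  'e'
  14  s[6:],s[12:]  1  'e'
  15  s[12:],s[5:]  2  'ee'
  16  s[5:],s[4:]  2  'ee'
  17  s[4:],s[8:]  0  ''
  18  s[8:],s[18:]  1  'f'
  19  s[18:],s[19:]  1  'f'
  20  s[19:],s[16:]  0  ''
  21  s[16:],s[20:]  0  ''
  22  s[20:],s[2:]  1  'h'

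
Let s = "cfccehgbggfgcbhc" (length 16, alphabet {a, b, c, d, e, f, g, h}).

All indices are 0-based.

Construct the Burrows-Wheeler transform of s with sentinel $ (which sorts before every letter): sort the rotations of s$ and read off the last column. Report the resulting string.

rank  rotation           last
    0  $cfccehgbggfgcbhc  c
    1  bggfgcbhc$cfccehg  g
    2  bhc$cfccehgbggfgc  c
    3  c$cfccehgbggfgcbh  h
    4  cbhc$cfccehgbggfg  g
    5  ccehgbggfgcbhc$cf  f
    6  cehgbggfgcbhc$cfc  c
    7  cfccehgbggfgcbhc$  $
    8  ehgbggfgcbhc$cfcc  c
    9  fccehgbggfgcbhc$c  c
   10  fgcbhc$cfccehgbgg  g
   11  gbggfgcbhc$cfcceh  h
   12  gcbhc$cfccehgbggf  f
   13  gfgcbhc$cfccehgbg  g
   14  ggfgcbhc$cfccehgb  b
   15  hc$cfccehgbggfgcb  b
   16  hgbggfgcbhc$cfcce  e

cgchgfc$ccghfgbbe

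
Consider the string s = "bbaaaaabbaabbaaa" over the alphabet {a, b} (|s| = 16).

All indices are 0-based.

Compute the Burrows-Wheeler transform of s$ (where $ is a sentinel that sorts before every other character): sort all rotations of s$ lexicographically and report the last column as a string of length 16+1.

aaabbaabaaabbba$a

rank  rotation           last
    0  $bbaaaaabbaabbaaa  a
    1  a$bbaaaaabbaabbaa  a
    2  aa$bbaaaaabbaabba  a
    3  aaa$bbaaaaabbaabb  b
    4  aaaaabbaabbaaa$bb  b
    5  aaaabbaabbaaa$bba  a
    6  aaabbaabbaaa$bbaa  a
    7  aabbaaa$bbaaaaabb  b
    8  aabbaabbaaa$bbaaa  a
    9  abbaaa$bbaaaaabba  a
   10  abbaabbaaa$bbaaaa  a
   11  baaa$bbaaaaabbaab  b
   12  baaaaabbaabbaaa$b  b
   13  baabbaaa$bbaaaaab  b
   14  bbaaa$bbaaaaabbaa  a
   15  bbaaaaabbaabbaaa$  $
   16  bbaabbaaa$bbaaaaa  a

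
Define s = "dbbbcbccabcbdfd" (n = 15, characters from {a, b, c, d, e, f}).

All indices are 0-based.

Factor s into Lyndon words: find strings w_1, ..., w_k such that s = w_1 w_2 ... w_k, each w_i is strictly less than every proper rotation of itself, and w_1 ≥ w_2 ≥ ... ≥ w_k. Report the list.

["d", "bbbcbcc", "abcbdfd"]

emit factor 1: 'd' (i=0, period=1)
emit factor 2: 'bbbcbcc' (i=1, period=7)
emit factor 3: 'abcbdfd' (i=8, period=7)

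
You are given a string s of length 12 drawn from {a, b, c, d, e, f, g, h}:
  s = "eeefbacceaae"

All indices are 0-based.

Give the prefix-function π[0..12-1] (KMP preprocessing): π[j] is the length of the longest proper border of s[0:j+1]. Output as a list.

[0, 1, 2, 0, 0, 0, 0, 0, 1, 0, 0, 1]

π[0] = 0
j=1 s[j]='e': π[1]=1 (border 'e')
j=2 s[j]='e': π[2]=2 (border 'ee')
j=3 s[j]='f': k: 2→1→0; π[3]=0 (border '')
j=4 s[j]='b': π[4]=0 (border '')
j=5 s[j]='a': π[5]=0 (border '')
j=6 s[j]='c': π[6]=0 (border '')
j=7 s[j]='c': π[7]=0 (border '')
j=8 s[j]='e': π[8]=1 (border 'e')
j=9 s[j]='a': k: 1→0; π[9]=0 (border '')
j=10 s[j]='a': π[10]=0 (border '')
j=11 s[j]='e': π[11]=1 (border 'e')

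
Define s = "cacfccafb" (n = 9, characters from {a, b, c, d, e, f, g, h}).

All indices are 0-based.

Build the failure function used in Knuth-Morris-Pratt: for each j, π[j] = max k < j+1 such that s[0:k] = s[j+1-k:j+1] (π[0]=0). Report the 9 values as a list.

π[0] = 0
j=1 s[j]='a': π[1]=0 (border '')
j=2 s[j]='c': π[2]=1 (border 'c')
j=3 s[j]='f': k: 1→0; π[3]=0 (border '')
j=4 s[j]='c': π[4]=1 (border 'c')
j=5 s[j]='c': k: 1→0; π[5]=1 (border 'c')
j=6 s[j]='a': π[6]=2 (border 'ca')
j=7 s[j]='f': k: 2→0; π[7]=0 (border '')
j=8 s[j]='b': π[8]=0 (border '')

[0, 0, 1, 0, 1, 1, 2, 0, 0]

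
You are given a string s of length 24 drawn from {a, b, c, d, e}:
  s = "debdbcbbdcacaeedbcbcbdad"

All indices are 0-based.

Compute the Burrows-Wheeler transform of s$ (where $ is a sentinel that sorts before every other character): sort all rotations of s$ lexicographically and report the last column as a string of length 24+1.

dcdccddccebdabbbabbeb$dea

rank  rotation                   last
    0  $debdbcbbdcacaeedbcbcbdad  d
    1  acaeedbcbcbdad$debdbcbbdc  c
    2  ad$debdbcbbdcacaeedbcbcbd  d
    3  aeedbcbcbdad$debdbcbbdcac  c
    4  bbdcacaeedbcbcbdad$debdbc  c
    5  bcbbdcacaeedbcbcbdad$debd  d
    6  bcbcbdad$debdbcbbdcacaeed  d
    7  bcbdad$debdbcbbdcacaeedbc  c
    8  bdad$debdbcbbdcacaeedbcbc  c
    9  bdbcbbdcacaeedbcbcbdad$de  e
   10  bdcacaeedbcbcbdad$debdbcb  b
   11  cacaeedbcbcbdad$debdbcbbd  d
   12  caeedbcbcbdad$debdbcbbdca  a
   13  cbbdcacaeedbcbcbdad$debdb  b
   14  cbcbdad$debdbcbbdcacaeedb  b
   15  cbdad$debdbcbbdcacaeedbcb  b
   16  d$debdbcbbdcacaeedbcbcbda  a
   17  dad$debdbcbbdcacaeedbcbcb  b
   18  dbcbbdcacaeedbcbcbdad$deb  b
   19  dbcbcbdad$debdbcbbdcacaee  e
   20  dcacaeedbcbcbdad$debdbcbb  b
   21  debdbcbbdcacaeedbcbcbdad$  $
   22  ebdbcbbdcacaeedbcbcbdad$d  d
   23  edbcbcbdad$debdbcbbdcacae  e
   24  eedbcbcbdad$debdbcbbdcaca  a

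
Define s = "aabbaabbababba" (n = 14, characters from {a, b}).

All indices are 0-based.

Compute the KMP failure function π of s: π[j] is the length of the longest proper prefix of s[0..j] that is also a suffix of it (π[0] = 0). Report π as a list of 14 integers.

[0, 1, 0, 0, 1, 2, 3, 4, 5, 0, 1, 0, 0, 1]

π[0] = 0
j=1 s[j]='a': π[1]=1 (border 'a')
j=2 s[j]='b': k: 1→0; π[2]=0 (border '')
j=3 s[j]='b': π[3]=0 (border '')
j=4 s[j]='a': π[4]=1 (border 'a')
j=5 s[j]='a': π[5]=2 (border 'aa')
j=6 s[j]='b': π[6]=3 (border 'aab')
j=7 s[j]='b': π[7]=4 (border 'aabb')
j=8 s[j]='a': π[8]=5 (border 'aabba')
j=9 s[j]='b': k: 5→1→0; π[9]=0 (border '')
j=10 s[j]='a': π[10]=1 (border 'a')
j=11 s[j]='b': k: 1→0; π[11]=0 (border '')
j=12 s[j]='b': π[12]=0 (border '')
j=13 s[j]='a': π[13]=1 (border 'a')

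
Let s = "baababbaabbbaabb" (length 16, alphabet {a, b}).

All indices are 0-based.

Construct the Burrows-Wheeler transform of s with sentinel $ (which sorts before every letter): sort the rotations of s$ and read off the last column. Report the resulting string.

rank  rotation           last
    0  $baababbaabbbaabb  b
    1  aababbaabbbaabb$b  b
    2  aabb$baababbaabbb  b
    3  aabbbaabb$baababb  b
    4  ababbaabbbaabb$ba  a
    5  abb$baababbaabbba  a
    6  abbaabbbaabb$baab  b
    7  abbbaabb$baababba  a
    8  b$baababbaabbbaab  b
    9  baababbaabbbaabb$  $
   10  baabb$baababbaabb  b
   11  baabbbaabb$baabab  b
   12  babbaabbbaabb$baa  a
   13  bb$baababbaabbbaa  a
   14  bbaabb$baababbaab  b
   15  bbaabbbaabb$baaba  a
   16  bbbaabb$baababbaa  a

bbbbaabab$bbaabaa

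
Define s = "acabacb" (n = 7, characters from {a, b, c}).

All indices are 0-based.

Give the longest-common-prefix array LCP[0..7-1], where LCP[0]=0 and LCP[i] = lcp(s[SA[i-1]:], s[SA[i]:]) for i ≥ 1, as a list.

[0, 1, 2, 0, 1, 0, 1]

rank | idx | suffix
   0 |   2 | abacb
   1 |   0 | acabacb
   2 |   4 | acb
   3 |   6 | b
   4 |   3 | bacb
   5 |   1 | cabacb
   6 |   5 | cb

SA = [2, 0, 4, 6, 3, 1, 5]
[i] adj suffixes → lcp
  [1] 2/0 → 1 ('a')
  [2] 0/4 → 2 ('ac')
  [3] 4/6 → 0 ('')
  [4] 6/3 → 1 ('b')
  [5] 3/1 → 0 ('')
  [6] 1/5 → 1 ('c')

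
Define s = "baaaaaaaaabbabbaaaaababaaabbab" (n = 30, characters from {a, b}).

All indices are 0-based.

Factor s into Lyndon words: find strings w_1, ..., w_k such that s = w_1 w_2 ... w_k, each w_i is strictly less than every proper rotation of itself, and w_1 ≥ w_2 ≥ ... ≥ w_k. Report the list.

["b", "aaaaaaaaabbabbaaaaababaaabbab"]

emit factor 1: 'b' (i=0, period=1)
emit factor 2: 'aaaaaaaaabbabbaaaaababaaabbab' (i=1, period=29)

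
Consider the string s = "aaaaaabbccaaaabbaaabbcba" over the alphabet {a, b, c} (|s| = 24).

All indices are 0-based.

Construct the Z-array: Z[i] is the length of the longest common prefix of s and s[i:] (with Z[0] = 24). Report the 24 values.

Z[0]=24
i=1: i≥r, start 0; Z[1]=5 grow→box=[1,6)
i=2: min(r-i=4, Z[1]=5)=4; Z[2]=4
i=3: min(r-i=3, Z[2]=4)=3; Z[3]=3
i=4: min(r-i=2, Z[3]=3)=2; Z[4]=2
i=5: min(r-i=1, Z[4]=2)=1; Z[5]=1
i=6: i≥r, start 0; Z[6]=0
i=7: i≥r, start 0; Z[7]=0
i=8: i≥r, start 0; Z[8]=0
i=9: i≥r, start 0; Z[9]=0
i=10: i≥r, start 0; Z[10]=4 grow→box=[10,14)
i=11: min(r-i=3, Z[1]=5)=3; Z[11]=3
i=12: min(r-i=2, Z[2]=4)=2; Z[12]=2
i=13: min(r-i=1, Z[3]=3)=1; Z[13]=1
i=14: i≥r, start 0; Z[14]=0
i=15: i≥r, start 0; Z[15]=0
i=16: i≥r, start 0; Z[16]=3 grow→box=[16,19)
i=17: min(r-i=2, Z[1]=5)=2; Z[17]=2
i=18: min(r-i=1, Z[2]=4)=1; Z[18]=1
i=19: i≥r, start 0; Z[19]=0
i=20: i≥r, start 0; Z[20]=0
i=21: i≥r, start 0; Z[21]=0
i=22: i≥r, start 0; Z[22]=0
i=23: i≥r, start 0; Z[23]=1 grow→box=[23,24)

[24, 5, 4, 3, 2, 1, 0, 0, 0, 0, 4, 3, 2, 1, 0, 0, 3, 2, 1, 0, 0, 0, 0, 1]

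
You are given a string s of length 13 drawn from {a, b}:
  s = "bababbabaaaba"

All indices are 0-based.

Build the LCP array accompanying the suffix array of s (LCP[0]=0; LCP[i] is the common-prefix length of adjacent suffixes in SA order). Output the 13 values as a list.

[0, 1, 2, 1, 3, 3, 2, 0, 2, 2, 4, 3, 1]

rank | idx | suffix
   0 |  12 | a
   1 |   8 | aaaba
   2 |   9 | aaba
   3 |  10 | aba
   4 |   6 | abaaaba
   5 |   1 | ababbabaaaba
   6 |   3 | abbabaaaba
   7 |  11 | ba
   8 |   7 | baaaba
   9 |   5 | babaaaba
  10 |   0 | bababbabaaaba
  11 |   2 | babbabaaaba
  12 |   4 | bbabaaaba

SA = [12, 8, 9, 10, 6, 1, 3, 11, 7, 5, 0, 2, 4]
[i] adj suffixes → lcp
  [1] 12/8 → 1 ('a')
  [2] 8/9 → 2 ('aa')
  [3] 9/10 → 1 ('a')
  [4] 10/6 → 3 ('aba')
  [5] 6/1 → 3 ('aba')
  [6] 1/3 → 2 ('ab')
  [7] 3/11 → 0 ('')
  [8] 11/7 → 2 ('ba')
  [9] 7/5 → 2 ('ba')
  [10] 5/0 → 4 ('baba')
  [11] 0/2 → 3 ('bab')
  [12] 2/4 → 1 ('b')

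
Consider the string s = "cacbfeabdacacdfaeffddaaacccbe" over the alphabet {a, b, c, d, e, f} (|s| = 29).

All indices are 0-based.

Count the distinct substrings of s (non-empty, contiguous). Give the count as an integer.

rank→(start, suffix):
  0 → (21, 'aaacccbe')
  1 → (22, 'aacccbe')
  2 → (6, 'abdacacdfaeffddaaacccbe')
  3 → (9, 'acacdfaeffddaaacccbe')
  4 → (1, 'acbfeabdacacdfaeffddaaacccbe')
  5 → (23, 'acccbe')
  6 → (11, 'acdfaeffddaaacccbe')
  7 → (15, 'aeffddaaacccbe')
  8 → (7, 'bdacacdfaeffddaaacccbe')
  9 → (27, 'be')
  10 → (3, 'bfeabdacacdfaeffddaaacccbe')
  11 → (0, 'cacbfeabdacacdfaeffddaaacccbe')
  12 → (10, 'cacdfaeffddaaacccbe')
  13 → (26, 'cbe')
  14 → (2, 'cbfeabdacacdfaeffddaaacccbe')
  15 → (25, 'ccbe')
  16 → (24, 'cccbe')
  17 → (12, 'cdfaeffddaaacccbe')
  18 → (20, 'daaacccbe')
  19 → (8, 'dacacdfaeffddaaacccbe')
  20 → (19, 'ddaaacccbe')
  21 → (13, 'dfaeffddaaacccbe')
  22 → (28, 'e')
  23 → (5, 'eabdacacdfaeffddaaacccbe')
  24 → (16, 'effddaaacccbe')
  25 → (14, 'faeffddaaacccbe')
  26 → (18, 'fddaaacccbe')
  27 → (4, 'feabdacacdfaeffddaaacccbe')
  28 → (17, 'ffddaaacccbe')

SA = [21, 22, 6, 9, 1, 23, 11, 15, 7, 27, 3, 0, 10, 26, 2, 25, 24, 12, 20, 8, 19, 13, 28, 5, 16, 14, 18, 4, 17]
i: (SA[i-1],SA[i]) lcp shared
  1: (21,22) 2 'aa'
  2: (22,6) 1 'a'
  3: (6,9) 1 'a'
  4: (9,1) 2 'ac'
  5: (1,23) 2 'ac'
  6: (23,11) 2 'ac'
  7: (11,15) 1 'a'
  8: (15,7) 0 ''
  9: (7,27) 1 'b'
  10: (27,3) 1 'b'
  11: (3,0) 0 ''
  12: (0,10) 3 'cac'
  13: (10,26) 1 'c'
  14: (26,2) 2 'cb'
  15: (2,25) 1 'c'
  16: (25,24) 2 'cc'
  17: (24,12) 1 'c'
  18: (12,20) 0 ''
  19: (20,8) 2 'da'
  20: (8,19) 1 'd'
  21: (19,13) 1 'd'
  22: (13,28) 0 ''
  23: (28,5) 1 'e'
  24: (5,16) 1 'e'
  25: (16,14) 0 ''
  26: (14,18) 1 'f'
  27: (18,4) 1 'f'
  28: (4,17) 1 'f'

n(n+1)/2 = 29·30/2 = 435
Σ LCP = 0 + 2 + 1 + 1 + 2 + 2 + 2 + 1 + 0 + 1 + 1 + 0 + 3 + 1 + 2 + 1 + 2 + 1 + 0 + 2 + 1 + 1 + 0 + 1 + 1 + 0 + 1 + 1 + 1 = 32
distinct = 435 − 32 = 403

403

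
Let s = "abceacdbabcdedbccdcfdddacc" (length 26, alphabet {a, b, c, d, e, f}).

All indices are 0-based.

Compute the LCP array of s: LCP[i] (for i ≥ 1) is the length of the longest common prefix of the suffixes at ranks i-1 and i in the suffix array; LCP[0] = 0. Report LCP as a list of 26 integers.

[0, 3, 1, 2, 0, 1, 2, 2, 0, 1, 2, 1, 2, 2, 1, 1, 0, 1, 2, 1, 1, 2, 1, 0, 1, 0]

rank | idx | suffix
   0 |   8 | abcdedbccdcfdddacc
   1 |   0 | abceacdbabcdedbccdcfdddacc
   2 |  23 | acc
   3 |   4 | acdbabcdedbccdcfdddacc
   4 |   7 | babcdedbccdcfdddacc
   5 |  14 | bccdcfdddacc
   6 |   9 | bcdedbccdcfdddacc
   7 |   1 | bceacdbabcdedbccdcfdddacc
   8 |  25 | c
   9 |  24 | cc
  10 |  15 | ccdcfdddacc
  11 |   5 | cdbabcdedbccdcfdddacc
  12 |  16 | cdcfdddacc
  13 |  10 | cdedbccdcfdddacc
  14 |   2 | ceacdbabcdedbccdcfdddacc
  15 |  18 | cfdddacc
  16 |  22 | dacc
  17 |   6 | dbabcdedbccdcfdddacc
  18 |  13 | dbccdcfdddacc
  19 |  17 | dcfdddacc
  20 |  21 | ddacc
  21 |  20 | dddacc
  22 |  11 | dedbccdcfdddacc
  23 |   3 | eacdbabcdedbccdcfdddacc
  24 |  12 | edbccdcfdddacc
  25 |  19 | fdddacc

SA = [8, 0, 23, 4, 7, 14, 9, 1, 25, 24, 15, 5, 16, 10, 2, 18, 22, 6, 13, 17, 21, 20, 11, 3, 12, 19]
i: (SA[i-1],SA[i]) lcp shared
  1: (8,0) 3 'abc'
  2: (0,23) 1 'a'
  3: (23,4) 2 'ac'
  4: (4,7) 0 ''
  5: (7,14) 1 'b'
  6: (14,9) 2 'bc'
  7: (9,1) 2 'bc'
  8: (1,25) 0 ''
  9: (25,24) 1 'c'
  10: (24,15) 2 'cc'
  11: (15,5) 1 'c'
  12: (5,16) 2 'cd'
  13: (16,10) 2 'cd'
  14: (10,2) 1 'c'
  15: (2,18) 1 'c'
  16: (18,22) 0 ''
  17: (22,6) 1 'd'
  18: (6,13) 2 'db'
  19: (13,17) 1 'd'
  20: (17,21) 1 'd'
  21: (21,20) 2 'dd'
  22: (20,11) 1 'd'
  23: (11,3) 0 ''
  24: (3,12) 1 'e'
  25: (12,19) 0 ''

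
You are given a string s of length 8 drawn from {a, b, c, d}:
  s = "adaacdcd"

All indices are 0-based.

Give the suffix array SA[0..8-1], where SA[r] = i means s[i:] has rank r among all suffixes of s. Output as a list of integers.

rank→(start, suffix):
  0 → (2, 'aacdcd')
  1 → (3, 'acdcd')
  2 → (0, 'adaacdcd')
  3 → (6, 'cd')
  4 → (4, 'cdcd')
  5 → (7, 'd')
  6 → (1, 'daacdcd')
  7 → (5, 'dcd')

[2, 3, 0, 6, 4, 7, 1, 5]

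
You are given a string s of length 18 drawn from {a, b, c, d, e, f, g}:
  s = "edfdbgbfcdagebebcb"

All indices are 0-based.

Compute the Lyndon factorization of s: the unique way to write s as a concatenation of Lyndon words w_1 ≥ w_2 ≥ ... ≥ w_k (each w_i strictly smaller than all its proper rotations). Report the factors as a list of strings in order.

emit factor 1: 'e' (i=0, period=1)
emit factor 2: 'df' (i=1, period=2)
emit factor 3: 'd' (i=3, period=1)
emit factor 4: 'bg' (i=4, period=2)
emit factor 5: 'bfcd' (i=6, period=4)
emit factor 6: 'agebebcb' (i=10, period=8)

["e", "df", "d", "bg", "bfcd", "agebebcb"]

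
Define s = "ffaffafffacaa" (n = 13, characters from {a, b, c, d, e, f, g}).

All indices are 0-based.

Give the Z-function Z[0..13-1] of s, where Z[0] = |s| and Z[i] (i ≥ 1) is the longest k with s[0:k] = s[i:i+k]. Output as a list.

Z[0]=13
i=1: i≥r, start 0; Z[1]=1 scan→box=[1,2)
i=2: i≥r, start 0; Z[2]=0
i=3: i≥r, start 0; Z[3]=5 scan→box=[3,8)
i=4: min(r-i=4, Z[1]=1)=1; Z[4]=1
i=5: min(r-i=3, Z[2]=0)=0; Z[5]=0
i=6: min(r-i=2, Z[3]=5)=2; Z[6]=2
i=7: min(r-i=1, Z[4]=1)=1; Z[7]=3 scan→box=[7,10)
i=8: min(r-i=2, Z[1]=1)=1; Z[8]=1
i=9: min(r-i=1, Z[2]=0)=0; Z[9]=0
i=10: i≥r, start 0; Z[10]=0
i=11: i≥r, start 0; Z[11]=0
i=12: i≥r, start 0; Z[12]=0

[13, 1, 0, 5, 1, 0, 2, 3, 1, 0, 0, 0, 0]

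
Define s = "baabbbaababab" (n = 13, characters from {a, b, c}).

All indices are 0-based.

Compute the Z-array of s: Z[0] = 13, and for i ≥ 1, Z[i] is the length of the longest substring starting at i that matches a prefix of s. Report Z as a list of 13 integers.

Z[0]=13
i=1: outside box; Z[1]=0
i=2: outside box; Z[2]=0
i=3: outside box; Z[3]=1 extend→box=[3,4)
i=4: outside box; Z[4]=1 extend→box=[4,5)
i=5: outside box; Z[5]=4 extend→box=[5,9)
i=6: min(r-i=3, Z[1]=0)=0; Z[6]=0
i=7: min(r-i=2, Z[2]=0)=0; Z[7]=0
i=8: min(r-i=1, Z[3]=1)=1; Z[8]=2 extend→box=[8,10)
i=9: min(r-i=1, Z[1]=0)=0; Z[9]=0
i=10: outside box; Z[10]=2 extend→box=[10,12)
i=11: min(r-i=1, Z[1]=0)=0; Z[11]=0
i=12: outside box; Z[12]=1 extend→box=[12,13)

[13, 0, 0, 1, 1, 4, 0, 0, 2, 0, 2, 0, 1]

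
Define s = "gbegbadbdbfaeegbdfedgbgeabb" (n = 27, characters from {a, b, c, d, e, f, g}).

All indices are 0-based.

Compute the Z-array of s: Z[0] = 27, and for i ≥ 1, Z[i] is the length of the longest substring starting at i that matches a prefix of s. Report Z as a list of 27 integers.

[27, 0, 0, 2, 0, 0, 0, 0, 0, 0, 0, 0, 0, 0, 2, 0, 0, 0, 0, 0, 2, 0, 1, 0, 0, 0, 0]

Z[0]=27
i=1: i≥r, start 0; Z[1]=0
i=2: i≥r, start 0; Z[2]=0
i=3: i≥r, start 0; Z[3]=2 extend→box=[3,5)
i=4: min(r-i=1, Z[1]=0)=0; Z[4]=0
i=5: i≥r, start 0; Z[5]=0
i=6: i≥r, start 0; Z[6]=0
i=7: i≥r, start 0; Z[7]=0
i=8: i≥r, start 0; Z[8]=0
i=9: i≥r, start 0; Z[9]=0
i=10: i≥r, start 0; Z[10]=0
i=11: i≥r, start 0; Z[11]=0
i=12: i≥r, start 0; Z[12]=0
i=13: i≥r, start 0; Z[13]=0
i=14: i≥r, start 0; Z[14]=2 extend→box=[14,16)
i=15: min(r-i=1, Z[1]=0)=0; Z[15]=0
i=16: i≥r, start 0; Z[16]=0
i=17: i≥r, start 0; Z[17]=0
i=18: i≥r, start 0; Z[18]=0
i=19: i≥r, start 0; Z[19]=0
i=20: i≥r, start 0; Z[20]=2 extend→box=[20,22)
i=21: min(r-i=1, Z[1]=0)=0; Z[21]=0
i=22: i≥r, start 0; Z[22]=1 extend→box=[22,23)
i=23: i≥r, start 0; Z[23]=0
i=24: i≥r, start 0; Z[24]=0
i=25: i≥r, start 0; Z[25]=0
i=26: i≥r, start 0; Z[26]=0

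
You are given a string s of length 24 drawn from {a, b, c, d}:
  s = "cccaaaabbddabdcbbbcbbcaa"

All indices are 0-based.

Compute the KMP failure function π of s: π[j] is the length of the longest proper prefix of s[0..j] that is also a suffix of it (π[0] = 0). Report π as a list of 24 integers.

[0, 1, 2, 0, 0, 0, 0, 0, 0, 0, 0, 0, 0, 0, 1, 0, 0, 0, 1, 0, 0, 1, 0, 0]

π[0] = 0
j=1 s[j]='c': π[1]=1 (border 'c')
j=2 s[j]='c': π[2]=2 (border 'cc')
j=3 s[j]='a': k: 2→1→0; π[3]=0 (border '')
j=4 s[j]='a': π[4]=0 (border '')
j=5 s[j]='a': π[5]=0 (border '')
j=6 s[j]='a': π[6]=0 (border '')
j=7 s[j]='b': π[7]=0 (border '')
j=8 s[j]='b': π[8]=0 (border '')
j=9 s[j]='d': π[9]=0 (border '')
j=10 s[j]='d': π[10]=0 (border '')
j=11 s[j]='a': π[11]=0 (border '')
j=12 s[j]='b': π[12]=0 (border '')
j=13 s[j]='d': π[13]=0 (border '')
j=14 s[j]='c': π[14]=1 (border 'c')
j=15 s[j]='b': k: 1→0; π[15]=0 (border '')
j=16 s[j]='b': π[16]=0 (border '')
j=17 s[j]='b': π[17]=0 (border '')
j=18 s[j]='c': π[18]=1 (border 'c')
j=19 s[j]='b': k: 1→0; π[19]=0 (border '')
j=20 s[j]='b': π[20]=0 (border '')
j=21 s[j]='c': π[21]=1 (border 'c')
j=22 s[j]='a': k: 1→0; π[22]=0 (border '')
j=23 s[j]='a': π[23]=0 (border '')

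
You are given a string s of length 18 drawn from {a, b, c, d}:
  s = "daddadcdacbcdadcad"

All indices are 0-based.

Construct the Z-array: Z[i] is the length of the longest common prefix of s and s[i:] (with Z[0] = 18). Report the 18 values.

[18, 0, 1, 3, 0, 1, 0, 2, 0, 0, 0, 0, 3, 0, 1, 0, 0, 1]

Z[0]=18
i=1: i≥r, start 0; Z[1]=0
i=2: i≥r, start 0; Z[2]=1 extend→box=[2,3)
i=3: i≥r, start 0; Z[3]=3 extend→box=[3,6)
i=4: min(r-i=2, Z[1]=0)=0; Z[4]=0
i=5: min(r-i=1, Z[2]=1)=1; Z[5]=1
i=6: i≥r, start 0; Z[6]=0
i=7: i≥r, start 0; Z[7]=2 extend→box=[7,9)
i=8: min(r-i=1, Z[1]=0)=0; Z[8]=0
i=9: i≥r, start 0; Z[9]=0
i=10: i≥r, start 0; Z[10]=0
i=11: i≥r, start 0; Z[11]=0
i=12: i≥r, start 0; Z[12]=3 extend→box=[12,15)
i=13: min(r-i=2, Z[1]=0)=0; Z[13]=0
i=14: min(r-i=1, Z[2]=1)=1; Z[14]=1
i=15: i≥r, start 0; Z[15]=0
i=16: i≥r, start 0; Z[16]=0
i=17: i≥r, start 0; Z[17]=1 extend→box=[17,18)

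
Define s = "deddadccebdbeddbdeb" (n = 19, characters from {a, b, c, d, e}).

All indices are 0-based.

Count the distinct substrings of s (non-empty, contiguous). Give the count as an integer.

rank→(start, suffix):
  0 → (4, 'adccebdbeddbdeb')
  1 → (18, 'b')
  2 → (9, 'bdbeddbdeb')
  3 → (15, 'bdeb')
  4 → (11, 'beddbdeb')
  5 → (6, 'ccebdbeddbdeb')
  6 → (7, 'cebdbeddbdeb')
  7 → (3, 'dadccebdbeddbdeb')
  8 → (14, 'dbdeb')
  9 → (10, 'dbeddbdeb')
  10 → (5, 'dccebdbeddbdeb')
  11 → (2, 'ddadccebdbeddbdeb')
  12 → (13, 'ddbdeb')
  13 → (16, 'deb')
  14 → (0, 'deddadccebdbeddbdeb')
  15 → (17, 'eb')
  16 → (8, 'ebdbeddbdeb')
  17 → (1, 'eddadccebdbeddbdeb')
  18 → (12, 'eddbdeb')

SA = [4, 18, 9, 15, 11, 6, 7, 3, 14, 10, 5, 2, 13, 16, 0, 17, 8, 1, 12]
rank  pair      lcp
   1  s[4:],s[18:]  0  ''
   2  s[18:],s[9:]  1  'b'
   3  s[9:],s[15:]  2  'bd'
   4  s[15:],s[11:]  1  'b'
   5  s[11:],s[6:]  0  ''
   6  s[6:],s[7:]  1  'c'
   7  s[7:],s[3:]  0  ''
   8  s[3:],s[14:]  1  'd'
   9  s[14:],s[10:]  2  'db'
  10  s[10:],s[5:]  1  'd'
  11  s[5:],s[2:]  1  'd'
  12  s[2:],s[13:]  2  'dd'
  13  s[13:],s[16:]  1  'd'
  14  s[16:],s[0:]  2  'de'
  15  s[0:],s[17:]  0  ''
  16  s[17:],s[8:]  2  'eb'
  17  s[8:],s[1:]  1  'e'
  18  s[1:],s[12:]  3  'edd'

n(n+1)/2 = 19·20/2 = 190
Σ LCP = 0 + 0 + 1 + 2 + 1 + 0 + 1 + 0 + 1 + 2 + 1 + 1 + 2 + 1 + 2 + 0 + 2 + 1 + 3 = 21
distinct = 190 − 21 = 169

169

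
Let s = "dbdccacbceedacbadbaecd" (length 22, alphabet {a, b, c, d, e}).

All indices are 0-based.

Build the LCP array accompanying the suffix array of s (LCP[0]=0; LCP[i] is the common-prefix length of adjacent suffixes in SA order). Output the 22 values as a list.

[0, 3, 1, 1, 0, 2, 1, 1, 0, 1, 2, 1, 1, 1, 0, 1, 1, 2, 1, 0, 1, 1]

rank | idx | suffix
   0 |  12 | acbadbaecd
   1 |   5 | acbceedacbadbaecd
   2 |  15 | adbaecd
   3 |  18 | aecd
   4 |  14 | badbaecd
   5 |  17 | baecd
   6 |   7 | bceedacbadbaecd
   7 |   1 | bdccacbceedacbadbaecd
   8 |   4 | cacbceedacbadbaecd
   9 |  13 | cbadbaecd
  10 |   6 | cbceedacbadbaecd
  11 |   3 | ccacbceedacbadbaecd
  12 |  20 | cd
  13 |   8 | ceedacbadbaecd
  14 |  21 | d
  15 |  11 | dacbadbaecd
  16 |  16 | dbaecd
  17 |   0 | dbdccacbceedacbadbaecd
  18 |   2 | dccacbceedacbadbaecd
  19 |  19 | ecd
  20 |  10 | edacbadbaecd
  21 |   9 | eedacbadbaecd

SA = [12, 5, 15, 18, 14, 17, 7, 1, 4, 13, 6, 3, 20, 8, 21, 11, 16, 0, 2, 19, 10, 9]
[i] adj suffixes → lcp
  [1] 12/5 → 3 ('acb')
  [2] 5/15 → 1 ('a')
  [3] 15/18 → 1 ('a')
  [4] 18/14 → 0 ('')
  [5] 14/17 → 2 ('ba')
  [6] 17/7 → 1 ('b')
  [7] 7/1 → 1 ('b')
  [8] 1/4 → 0 ('')
  [9] 4/13 → 1 ('c')
  [10] 13/6 → 2 ('cb')
  [11] 6/3 → 1 ('c')
  [12] 3/20 → 1 ('c')
  [13] 20/8 → 1 ('c')
  [14] 8/21 → 0 ('')
  [15] 21/11 → 1 ('d')
  [16] 11/16 → 1 ('d')
  [17] 16/0 → 2 ('db')
  [18] 0/2 → 1 ('d')
  [19] 2/19 → 0 ('')
  [20] 19/10 → 1 ('e')
  [21] 10/9 → 1 ('e')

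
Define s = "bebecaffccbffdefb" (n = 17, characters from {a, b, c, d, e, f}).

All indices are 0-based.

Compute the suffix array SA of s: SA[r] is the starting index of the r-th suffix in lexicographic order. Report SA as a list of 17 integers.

[5, 16, 0, 2, 10, 4, 9, 8, 13, 1, 3, 14, 15, 7, 12, 6, 11]

sorted suffixes:
  #0 SA[0]=5  'affccbffdefb'
  #1 SA[1]=16  'b'
  #2 SA[2]=0  'bebecaffccbffdefb'
  #3 SA[3]=2  'becaffccbffdefb'
  #4 SA[4]=10  'bffdefb'
  #5 SA[5]=4  'caffccbffdefb'
  #6 SA[6]=9  'cbffdefb'
  #7 SA[7]=8  'ccbffdefb'
  #8 SA[8]=13  'defb'
  #9 SA[9]=1  'ebecaffccbffdefb'
  #10 SA[10]=3  'ecaffccbffdefb'
  #11 SA[11]=14  'efb'
  #12 SA[12]=15  'fb'
  #13 SA[13]=7  'fccbffdefb'
  #14 SA[14]=12  'fdefb'
  #15 SA[15]=6  'ffccbffdefb'
  #16 SA[16]=11  'ffdefb'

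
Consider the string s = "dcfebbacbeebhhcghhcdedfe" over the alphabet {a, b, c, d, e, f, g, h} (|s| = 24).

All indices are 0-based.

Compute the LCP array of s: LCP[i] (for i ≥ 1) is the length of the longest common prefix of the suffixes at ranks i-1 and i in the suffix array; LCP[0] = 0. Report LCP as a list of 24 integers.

[0, 0, 1, 1, 1, 0, 1, 1, 1, 0, 1, 1, 0, 1, 2, 1, 1, 0, 2, 0, 0, 2, 1, 3]

rank | idx | suffix
   0 |   6 | acbeebhhcghhcdedfe
   1 |   5 | bacbeebhhcghhcdedfe
   2 |   4 | bbacbeebhhcghhcdedfe
   3 |   8 | beebhhcghhcdedfe
   4 |  11 | bhhcghhcdedfe
   5 |   7 | cbeebhhcghhcdedfe
   6 |  18 | cdedfe
   7 |   1 | cfebbacbeebhhcghhcdedfe
   8 |  14 | cghhcdedfe
   9 |   0 | dcfebbacbeebhhcghhcdedfe
  10 |  19 | dedfe
  11 |  21 | dfe
  12 |  23 | e
  13 |   3 | ebbacbeebhhcghhcdedfe
  14 |  10 | ebhhcghhcdedfe
  15 |  20 | edfe
  16 |   9 | eebhhcghhcdedfe
  17 |  22 | fe
  18 |   2 | febbacbeebhhcghhcdedfe
  19 |  15 | ghhcdedfe
  20 |  17 | hcdedfe
  21 |  13 | hcghhcdedfe
  22 |  16 | hhcdedfe
  23 |  12 | hhcghhcdedfe

SA = [6, 5, 4, 8, 11, 7, 18, 1, 14, 0, 19, 21, 23, 3, 10, 20, 9, 22, 2, 15, 17, 13, 16, 12]
rank  pair      lcp
   1  s[6:],s[5:]  0  ''
   2  s[5:],s[4:]  1  'b'
   3  s[4:],s[8:]  1  'b'
   4  s[8:],s[11:]  1  'b'
   5  s[11:],s[7:]  0  ''
   6  s[7:],s[18:]  1  'c'
   7  s[18:],s[1:]  1  'c'
   8  s[1:],s[14:]  1  'c'
   9  s[14:],s[0:]  0  ''
  10  s[0:],s[19:]  1  'd'
  11  s[19:],s[21:]  1  'd'
  12  s[21:],s[23:]  0  ''
  13  s[23:],s[3:]  1  'e'
  14  s[3:],s[10:]  2  'eb'
  15  s[10:],s[20:]  1  'e'
  16  s[20:],s[9:]  1  'e'
  17  s[9:],s[22:]  0  ''
  18  s[22:],s[2:]  2  'fe'
  19  s[2:],s[15:]  0  ''
  20  s[15:],s[17:]  0  ''
  21  s[17:],s[13:]  2  'hc'
  22  s[13:],s[16:]  1  'h'
  23  s[16:],s[12:]  3  'hhc'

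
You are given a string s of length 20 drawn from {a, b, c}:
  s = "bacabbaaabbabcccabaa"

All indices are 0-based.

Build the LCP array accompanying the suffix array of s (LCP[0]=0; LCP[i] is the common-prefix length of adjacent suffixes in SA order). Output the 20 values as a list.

[0, 1, 2, 2, 1, 2, 4, 2, 1, 0, 3, 2, 2, 1, 3, 1, 0, 3, 1, 2]

rank→(start, suffix):
  0 → (19, 'a')
  1 → (18, 'aa')
  2 → (6, 'aaabbabcccabaa')
  3 → (7, 'aabbabcccabaa')
  4 → (16, 'abaa')
  5 → (3, 'abbaaabbabcccabaa')
  6 → (8, 'abbabcccabaa')
  7 → (11, 'abcccabaa')
  8 → (1, 'acabbaaabbabcccabaa')
  9 → (17, 'baa')
  10 → (5, 'baaabbabcccabaa')
  11 → (10, 'babcccabaa')
  12 → (0, 'bacabbaaabbabcccabaa')
  13 → (4, 'bbaaabbabcccabaa')
  14 → (9, 'bbabcccabaa')
  15 → (12, 'bcccabaa')
  16 → (15, 'cabaa')
  17 → (2, 'cabbaaabbabcccabaa')
  18 → (14, 'ccabaa')
  19 → (13, 'cccabaa')

SA = [19, 18, 6, 7, 16, 3, 8, 11, 1, 17, 5, 10, 0, 4, 9, 12, 15, 2, 14, 13]
rank  pair      lcp
   1  s[19:],s[18:]  1  'a'
   2  s[18:],s[6:]  2  'aa'
   3  s[6:],s[7:]  2  'aa'
   4  s[7:],s[16:]  1  'a'
   5  s[16:],s[3:]  2  'ab'
   6  s[3:],s[8:]  4  'abba'
   7  s[8:],s[11:]  2  'ab'
   8  s[11:],s[1:]  1  'a'
   9  s[1:],s[17:]  0  ''
  10  s[17:],s[5:]  3  'baa'
  11  s[5:],s[10:]  2  'ba'
  12  s[10:],s[0:]  2  'ba'
  13  s[0:],s[4:]  1  'b'
  14  s[4:],s[9:]  3  'bba'
  15  s[9:],s[12:]  1  'b'
  16  s[12:],s[15:]  0  ''
  17  s[15:],s[2:]  3  'cab'
  18  s[2:],s[14:]  1  'c'
  19  s[14:],s[13:]  2  'cc'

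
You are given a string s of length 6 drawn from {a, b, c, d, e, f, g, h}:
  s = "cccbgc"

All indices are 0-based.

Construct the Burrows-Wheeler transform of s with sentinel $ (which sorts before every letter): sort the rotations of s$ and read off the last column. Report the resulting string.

ccgcc$b

rank  rotation last
    0  $cccbgc  c
    1  bgc$ccc  c
    2  c$cccbg  g
    3  cbgc$cc  c
    4  ccbgc$c  c
    5  cccbgc$  $
    6  gc$cccb  b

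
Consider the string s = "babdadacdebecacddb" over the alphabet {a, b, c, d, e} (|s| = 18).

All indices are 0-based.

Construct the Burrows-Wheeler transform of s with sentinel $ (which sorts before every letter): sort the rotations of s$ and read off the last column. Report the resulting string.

bbcddd$aeeaaabdccdb

rank  rotation             last
    0  $babdadacdebecacddb  b
    1  abdadacdebecacddb$b  b
    2  acddb$babdadacdebec  c
    3  acdebecacddb$babdad  d
    4  adacdebecacddb$babd  d
    5  b$babdadacdebecacdd  d
    6  babdadacdebecacddb$  $
    7  bdadacdebecacddb$ba  a
    8  becacddb$babdadacde  e
    9  cacddb$babdadacdebe  e
   10  cddb$babdadacdebeca  a
   11  cdebecacddb$babdada  a
   12  dacdebecacddb$babda  a
   13  dadacdebecacddb$bab  b
   14  db$babdadacdebecacd  d
   15  ddb$babdadacdebecac  c
   16  debecacddb$babdadac  c
   17  ebecacddb$babdadacd  d
   18  ecacddb$babdadacdeb  b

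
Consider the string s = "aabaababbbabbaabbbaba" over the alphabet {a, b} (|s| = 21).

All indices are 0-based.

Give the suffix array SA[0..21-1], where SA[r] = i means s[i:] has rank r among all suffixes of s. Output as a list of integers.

[20, 0, 3, 13, 18, 1, 4, 10, 14, 6, 19, 2, 12, 17, 9, 5, 11, 16, 8, 15, 7]

sorted suffixes:
  #0 SA[0]=20  'a'
  #1 SA[1]=0  'aabaababbbabbaabbbaba'
  #2 SA[2]=3  'aababbbabbaabbbaba'
  #3 SA[3]=13  'aabbbaba'
  #4 SA[4]=18  'aba'
  #5 SA[5]=1  'abaababbbabbaabbbaba'
  #6 SA[6]=4  'ababbbabbaabbbaba'
  #7 SA[7]=10  'abbaabbbaba'
  #8 SA[8]=14  'abbbaba'
  #9 SA[9]=6  'abbbabbaabbbaba'
  #10 SA[10]=19  'ba'
  #11 SA[11]=2  'baababbbabbaabbbaba'
  #12 SA[12]=12  'baabbbaba'
  #13 SA[13]=17  'baba'
  #14 SA[14]=9  'babbaabbbaba'
  #15 SA[15]=5  'babbbabbaabbbaba'
  #16 SA[16]=11  'bbaabbbaba'
  #17 SA[17]=16  'bbaba'
  #18 SA[18]=8  'bbabbaabbbaba'
  #19 SA[19]=15  'bbbaba'
  #20 SA[20]=7  'bbbabbaabbbaba'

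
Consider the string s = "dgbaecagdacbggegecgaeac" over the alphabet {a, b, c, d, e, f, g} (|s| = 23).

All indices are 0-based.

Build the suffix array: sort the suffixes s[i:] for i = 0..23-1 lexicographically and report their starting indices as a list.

rank | idx | suffix
   0 |  21 | ac
   1 |   9 | acbggegecgaeac
   2 |  19 | aeac
   3 |   3 | aecagdacbggegecgaeac
   4 |   6 | agdacbggegecgaeac
   5 |   2 | baecagdacbggegecgaeac
   6 |  11 | bggegecgaeac
   7 |  22 | c
   8 |   5 | cagdacbggegecgaeac
   9 |  10 | cbggegecgaeac
  10 |  17 | cgaeac
  11 |   8 | dacbggegecgaeac
  12 |   0 | dgbaecagdacbggegecgaeac
  13 |  20 | eac
  14 |   4 | ecagdacbggegecgaeac
  15 |  16 | ecgaeac
  16 |  14 | egecgaeac
  17 |  18 | gaeac
  18 |   1 | gbaecagdacbggegecgaeac
  19 |   7 | gdacbggegecgaeac
  20 |  15 | gecgaeac
  21 |  13 | gegecgaeac
  22 |  12 | ggegecgaeac

[21, 9, 19, 3, 6, 2, 11, 22, 5, 10, 17, 8, 0, 20, 4, 16, 14, 18, 1, 7, 15, 13, 12]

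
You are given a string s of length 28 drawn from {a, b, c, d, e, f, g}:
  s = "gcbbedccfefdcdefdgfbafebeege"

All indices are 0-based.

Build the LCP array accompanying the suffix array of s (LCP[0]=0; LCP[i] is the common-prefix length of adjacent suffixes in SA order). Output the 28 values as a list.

rank→(start, suffix):
  0 → (20, 'afebeege')
  1 → (19, 'bafebeege')
  2 → (2, 'bbedccfefdcdefdgfbafebeege')
  3 → (3, 'bedccfefdcdefdgfbafebeege')
  4 → (23, 'beege')
  5 → (1, 'cbbedccfefdcdefdgfbafebeege')
  6 → (6, 'ccfefdcdefdgfbafebeege')
  7 → (12, 'cdefdgfbafebeege')
  8 → (7, 'cfefdcdefdgfbafebeege')
  9 → (5, 'dccfefdcdefdgfbafebeege')
  10 → (11, 'dcdefdgfbafebeege')
  11 → (13, 'defdgfbafebeege')
  12 → (16, 'dgfbafebeege')
  13 → (27, 'e')
  14 → (22, 'ebeege')
  15 → (4, 'edccfefdcdefdgfbafebeege')
  16 → (24, 'eege')
  17 → (9, 'efdcdefdgfbafebeege')
  18 → (14, 'efdgfbafebeege')
  19 → (25, 'ege')
  20 → (18, 'fbafebeege')
  21 → (10, 'fdcdefdgfbafebeege')
  22 → (15, 'fdgfbafebeege')
  23 → (21, 'febeege')
  24 → (8, 'fefdcdefdgfbafebeege')
  25 → (0, 'gcbbedccfefdcdefdgfbafebeege')
  26 → (26, 'ge')
  27 → (17, 'gfbafebeege')

SA = [20, 19, 2, 3, 23, 1, 6, 12, 7, 5, 11, 13, 16, 27, 22, 4, 24, 9, 14, 25, 18, 10, 15, 21, 8, 0, 26, 17]
i: (SA[i-1],SA[i]) lcp shared
  1: (20,19) 0 ''
  2: (19,2) 1 'b'
  3: (2,3) 1 'b'
  4: (3,23) 2 'be'
  5: (23,1) 0 ''
  6: (1,6) 1 'c'
  7: (6,12) 1 'c'
  8: (12,7) 1 'c'
  9: (7,5) 0 ''
  10: (5,11) 2 'dc'
  11: (11,13) 1 'd'
  12: (13,16) 1 'd'
  13: (16,27) 0 ''
  14: (27,22) 1 'e'
  15: (22,4) 1 'e'
  16: (4,24) 1 'e'
  17: (24,9) 1 'e'
  18: (9,14) 3 'efd'
  19: (14,25) 1 'e'
  20: (25,18) 0 ''
  21: (18,10) 1 'f'
  22: (10,15) 2 'fd'
  23: (15,21) 1 'f'
  24: (21,8) 2 'fe'
  25: (8,0) 0 ''
  26: (0,26) 1 'g'
  27: (26,17) 1 'g'

[0, 0, 1, 1, 2, 0, 1, 1, 1, 0, 2, 1, 1, 0, 1, 1, 1, 1, 3, 1, 0, 1, 2, 1, 2, 0, 1, 1]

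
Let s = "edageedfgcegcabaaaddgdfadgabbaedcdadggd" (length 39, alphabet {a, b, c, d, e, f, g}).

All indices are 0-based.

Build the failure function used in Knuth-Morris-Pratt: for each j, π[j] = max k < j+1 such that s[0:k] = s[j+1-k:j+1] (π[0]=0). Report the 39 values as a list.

[0, 0, 0, 0, 1, 1, 2, 0, 0, 0, 1, 0, 0, 0, 0, 0, 0, 0, 0, 0, 0, 0, 0, 0, 0, 0, 0, 0, 0, 0, 1, 2, 0, 0, 0, 0, 0, 0, 0]

π[0] = 0
j=1 s[j]='d': π[1]=0 (border '')
j=2 s[j]='a': π[2]=0 (border '')
j=3 s[j]='g': π[3]=0 (border '')
j=4 s[j]='e': π[4]=1 (border 'e')
j=5 s[j]='e': k: 1→0; π[5]=1 (border 'e')
j=6 s[j]='d': π[6]=2 (border 'ed')
j=7 s[j]='f': k: 2→0; π[7]=0 (border '')
j=8 s[j]='g': π[8]=0 (border '')
j=9 s[j]='c': π[9]=0 (border '')
j=10 s[j]='e': π[10]=1 (border 'e')
j=11 s[j]='g': k: 1→0; π[11]=0 (border '')
j=12 s[j]='c': π[12]=0 (border '')
j=13 s[j]='a': π[13]=0 (border '')
j=14 s[j]='b': π[14]=0 (border '')
j=15 s[j]='a': π[15]=0 (border '')
j=16 s[j]='a': π[16]=0 (border '')
j=17 s[j]='a': π[17]=0 (border '')
j=18 s[j]='d': π[18]=0 (border '')
j=19 s[j]='d': π[19]=0 (border '')
j=20 s[j]='g': π[20]=0 (border '')
j=21 s[j]='d': π[21]=0 (border '')
j=22 s[j]='f': π[22]=0 (border '')
j=23 s[j]='a': π[23]=0 (border '')
j=24 s[j]='d': π[24]=0 (border '')
j=25 s[j]='g': π[25]=0 (border '')
j=26 s[j]='a': π[26]=0 (border '')
j=27 s[j]='b': π[27]=0 (border '')
j=28 s[j]='b': π[28]=0 (border '')
j=29 s[j]='a': π[29]=0 (border '')
j=30 s[j]='e': π[30]=1 (border 'e')
j=31 s[j]='d': π[31]=2 (border 'ed')
j=32 s[j]='c': k: 2→0; π[32]=0 (border '')
j=33 s[j]='d': π[33]=0 (border '')
j=34 s[j]='a': π[34]=0 (border '')
j=35 s[j]='d': π[35]=0 (border '')
j=36 s[j]='g': π[36]=0 (border '')
j=37 s[j]='g': π[37]=0 (border '')
j=38 s[j]='d': π[38]=0 (border '')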